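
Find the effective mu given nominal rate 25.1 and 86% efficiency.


Effective rate = mu * efficiency = 25.1 * 0.86 = 21.59 per hour

21.59 per hour


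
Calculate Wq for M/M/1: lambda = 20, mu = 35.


rho = 20/35; Wq = rho/(mu - lambda) = 0.0381 hours

0.0381 hours


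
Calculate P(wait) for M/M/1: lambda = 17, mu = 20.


P(wait) = rho = lambda/mu = 17/20 = 0.85

0.85


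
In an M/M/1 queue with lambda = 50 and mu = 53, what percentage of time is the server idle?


Idle fraction = (1 - rho) * 100 = (1 - 50/53) * 100 = 5.7%

5.7%


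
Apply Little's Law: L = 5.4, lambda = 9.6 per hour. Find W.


W = L / lambda = 5.4 / 9.6 = 0.5625 hours

0.5625 hours


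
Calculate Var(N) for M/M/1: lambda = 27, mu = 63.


rho = 27/63; Var(N) = rho/(1-rho)^2 = 1.31

1.31


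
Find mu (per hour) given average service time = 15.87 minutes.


mu = 60 / avg_service_time = 60 / 15.87 = 3.78 per hour

3.78 per hour


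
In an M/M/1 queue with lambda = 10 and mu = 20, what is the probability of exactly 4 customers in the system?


rho = 10/20; P(n) = (1-rho)*rho^n = (1-10/20)*(10/20)^4 = 0.0313

0.0313


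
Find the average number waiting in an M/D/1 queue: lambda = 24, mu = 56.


M/D/1: Lq = rho^2 / (2*(1-rho)) where rho = 24/56; Lq = 0.16

0.16


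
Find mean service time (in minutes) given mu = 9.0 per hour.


Mean service time = 60/mu = 60/9.0 = 6.67 minutes

6.67 minutes


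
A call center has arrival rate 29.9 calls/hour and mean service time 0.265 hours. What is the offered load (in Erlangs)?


Offered load a = lambda * E[S] = 29.9 * 0.265 = 7.92 Erlangs

7.92 Erlangs


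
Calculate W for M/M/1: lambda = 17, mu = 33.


W = 1/(mu - lambda) = 1/(33 - 17) = 0.0625 hours

0.0625 hours


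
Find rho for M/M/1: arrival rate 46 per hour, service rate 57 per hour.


rho = lambda/mu = 46/57 = 0.807

0.807


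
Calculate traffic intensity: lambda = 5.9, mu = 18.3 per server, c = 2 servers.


rho = lambda / (c * mu) = 5.9 / (2 * 18.3) = 0.1612

0.1612


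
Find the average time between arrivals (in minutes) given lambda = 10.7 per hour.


Mean interarrival time = 60/lambda = 60/10.7 = 5.61 minutes

5.61 minutes


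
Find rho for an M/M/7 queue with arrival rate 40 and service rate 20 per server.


rho = lambda/(c*mu) = 40/(7*20) = 0.2857

0.2857


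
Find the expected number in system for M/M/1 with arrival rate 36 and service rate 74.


rho = 36/74; L = rho/(1-rho) = 0.95

0.95


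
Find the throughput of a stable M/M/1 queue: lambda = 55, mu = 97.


For a stable queue (lambda < mu), throughput = lambda = 55 per hour

55 per hour


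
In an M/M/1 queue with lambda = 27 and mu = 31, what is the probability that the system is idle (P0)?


P0 = 1 - rho = 1 - 27/31 = 0.129

0.129


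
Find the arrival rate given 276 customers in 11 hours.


lambda = total arrivals / time = 276 / 11 = 25.09 per hour

25.09 per hour


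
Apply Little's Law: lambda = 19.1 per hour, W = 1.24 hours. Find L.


L = lambda * W = 19.1 * 1.24 = 23.68

23.68


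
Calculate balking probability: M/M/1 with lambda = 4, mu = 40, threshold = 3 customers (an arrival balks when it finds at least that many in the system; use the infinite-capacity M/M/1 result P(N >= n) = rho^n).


P(N >= 3) = rho^3 = (4/40)^3 = 0.001

0.001


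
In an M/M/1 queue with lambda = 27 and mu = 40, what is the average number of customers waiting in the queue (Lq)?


rho = 27/40; Lq = rho^2/(1-rho) = 1.4

1.4


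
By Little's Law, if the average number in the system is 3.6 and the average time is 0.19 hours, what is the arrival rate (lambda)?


lambda = L / W = 3.6 / 0.19 = 18.95 per hour

18.95 per hour


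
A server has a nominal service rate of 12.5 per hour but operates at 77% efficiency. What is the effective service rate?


Effective rate = mu * efficiency = 12.5 * 0.77 = 9.63 per hour

9.63 per hour


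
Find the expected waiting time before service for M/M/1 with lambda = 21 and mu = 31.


rho = 21/31; Wq = rho/(mu - lambda) = 0.0677 hours

0.0677 hours


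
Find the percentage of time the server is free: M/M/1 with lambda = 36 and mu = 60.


Idle fraction = (1 - rho) * 100 = (1 - 36/60) * 100 = 40.0%

40.0%


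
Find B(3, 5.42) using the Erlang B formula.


B(N,A) = (A^N/N!) / sum(A^k/k!, k=0..N) with N=3, A=5.42 = 0.557

0.557


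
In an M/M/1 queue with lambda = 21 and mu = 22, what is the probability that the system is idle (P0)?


P0 = 1 - rho = 1 - 21/22 = 0.0455

0.0455


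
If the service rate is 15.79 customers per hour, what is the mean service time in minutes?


Mean service time = 60/mu = 60/15.79 = 3.8 minutes

3.8 minutes


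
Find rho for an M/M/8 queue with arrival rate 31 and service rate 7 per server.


rho = lambda/(c*mu) = 31/(8*7) = 0.5536

0.5536


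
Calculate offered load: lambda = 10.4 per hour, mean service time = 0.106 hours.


Offered load a = lambda * E[S] = 10.4 * 0.106 = 1.1 Erlangs

1.1 Erlangs


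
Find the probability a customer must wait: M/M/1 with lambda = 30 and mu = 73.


P(wait) = rho = lambda/mu = 30/73 = 0.411

0.411


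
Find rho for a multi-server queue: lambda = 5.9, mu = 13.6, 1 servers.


rho = lambda / (c * mu) = 5.9 / (1 * 13.6) = 0.4338

0.4338


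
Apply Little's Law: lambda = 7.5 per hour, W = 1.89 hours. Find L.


L = lambda * W = 7.5 * 1.89 = 14.18

14.18


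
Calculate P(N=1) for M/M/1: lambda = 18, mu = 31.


rho = 18/31; P(n) = (1-rho)*rho^n = (1-18/31)*(18/31)^1 = 0.2435

0.2435


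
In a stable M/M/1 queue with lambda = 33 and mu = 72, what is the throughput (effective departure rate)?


For a stable queue (lambda < mu), throughput = lambda = 33 per hour

33 per hour


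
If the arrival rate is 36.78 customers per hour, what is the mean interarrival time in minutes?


Mean interarrival time = 60/lambda = 60/36.78 = 1.63 minutes

1.63 minutes


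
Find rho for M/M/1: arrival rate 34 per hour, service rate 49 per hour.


rho = lambda/mu = 34/49 = 0.6939

0.6939


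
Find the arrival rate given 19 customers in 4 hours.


lambda = total arrivals / time = 19 / 4 = 4.75 per hour

4.75 per hour


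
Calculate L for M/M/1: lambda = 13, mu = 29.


rho = 13/29; L = rho/(1-rho) = 0.81

0.81


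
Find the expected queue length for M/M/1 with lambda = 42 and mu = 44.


rho = 42/44; Lq = rho^2/(1-rho) = 20.05

20.05


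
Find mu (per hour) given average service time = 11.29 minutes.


mu = 60 / avg_service_time = 60 / 11.29 = 5.31 per hour

5.31 per hour


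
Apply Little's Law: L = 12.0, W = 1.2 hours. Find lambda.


lambda = L / W = 12.0 / 1.2 = 10.0 per hour

10.0 per hour


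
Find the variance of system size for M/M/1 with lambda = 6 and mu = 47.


rho = 6/47; Var(N) = rho/(1-rho)^2 = 0.17

0.17


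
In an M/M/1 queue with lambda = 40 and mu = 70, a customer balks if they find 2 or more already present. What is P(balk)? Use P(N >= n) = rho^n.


P(N >= 2) = rho^2 = (40/70)^2 = 0.3265

0.3265


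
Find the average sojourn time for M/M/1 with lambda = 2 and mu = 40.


W = 1/(mu - lambda) = 1/(40 - 2) = 0.0263 hours

0.0263 hours


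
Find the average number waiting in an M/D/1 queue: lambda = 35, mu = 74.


M/D/1: Lq = rho^2 / (2*(1-rho)) where rho = 35/74; Lq = 0.21

0.21


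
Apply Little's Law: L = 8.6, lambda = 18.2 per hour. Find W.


W = L / lambda = 8.6 / 18.2 = 0.4725 hours

0.4725 hours


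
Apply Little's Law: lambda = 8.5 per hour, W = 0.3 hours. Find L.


L = lambda * W = 8.5 * 0.3 = 2.55

2.55


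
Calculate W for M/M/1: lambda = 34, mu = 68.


W = 1/(mu - lambda) = 1/(68 - 34) = 0.0294 hours

0.0294 hours


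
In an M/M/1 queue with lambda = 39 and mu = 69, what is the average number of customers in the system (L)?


rho = 39/69; L = rho/(1-rho) = 1.3

1.3


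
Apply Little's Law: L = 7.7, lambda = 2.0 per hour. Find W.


W = L / lambda = 7.7 / 2.0 = 3.85 hours

3.85 hours


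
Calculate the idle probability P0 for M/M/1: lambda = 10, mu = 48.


P0 = 1 - rho = 1 - 10/48 = 0.7917

0.7917


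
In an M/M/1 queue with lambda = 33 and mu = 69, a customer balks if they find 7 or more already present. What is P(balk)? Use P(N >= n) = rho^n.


P(N >= 7) = rho^7 = (33/69)^7 = 0.0057

0.0057


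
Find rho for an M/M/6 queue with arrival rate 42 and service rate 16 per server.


rho = lambda/(c*mu) = 42/(6*16) = 0.4375

0.4375


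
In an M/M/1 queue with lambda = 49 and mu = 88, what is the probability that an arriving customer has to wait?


P(wait) = rho = lambda/mu = 49/88 = 0.5568

0.5568


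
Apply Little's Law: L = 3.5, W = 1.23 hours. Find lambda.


lambda = L / W = 3.5 / 1.23 = 2.85 per hour

2.85 per hour


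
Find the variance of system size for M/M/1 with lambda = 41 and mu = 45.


rho = 41/45; Var(N) = rho/(1-rho)^2 = 115.31

115.31


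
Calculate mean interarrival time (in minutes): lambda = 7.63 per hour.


Mean interarrival time = 60/lambda = 60/7.63 = 7.86 minutes

7.86 minutes


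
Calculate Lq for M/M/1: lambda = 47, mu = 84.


rho = 47/84; Lq = rho^2/(1-rho) = 0.71

0.71


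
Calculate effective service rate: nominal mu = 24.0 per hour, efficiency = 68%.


Effective rate = mu * efficiency = 24.0 * 0.68 = 16.32 per hour

16.32 per hour


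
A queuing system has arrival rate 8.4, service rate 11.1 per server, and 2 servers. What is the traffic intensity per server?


rho = lambda / (c * mu) = 8.4 / (2 * 11.1) = 0.3784

0.3784


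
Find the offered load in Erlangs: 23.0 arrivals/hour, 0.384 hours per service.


Offered load a = lambda * E[S] = 23.0 * 0.384 = 8.83 Erlangs

8.83 Erlangs


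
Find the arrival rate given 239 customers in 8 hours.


lambda = total arrivals / time = 239 / 8 = 29.88 per hour

29.88 per hour


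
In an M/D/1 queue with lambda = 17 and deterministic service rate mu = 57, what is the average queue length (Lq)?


M/D/1: Lq = rho^2 / (2*(1-rho)) where rho = 17/57; Lq = 0.06

0.06


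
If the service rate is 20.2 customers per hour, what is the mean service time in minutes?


Mean service time = 60/mu = 60/20.2 = 2.97 minutes

2.97 minutes


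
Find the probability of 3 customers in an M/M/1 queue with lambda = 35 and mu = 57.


rho = 35/57; P(n) = (1-rho)*rho^n = (1-35/57)*(35/57)^3 = 0.0894

0.0894


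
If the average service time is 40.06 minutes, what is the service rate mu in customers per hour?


mu = 60 / avg_service_time = 60 / 40.06 = 1.5 per hour

1.5 per hour


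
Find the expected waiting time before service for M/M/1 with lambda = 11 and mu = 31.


rho = 11/31; Wq = rho/(mu - lambda) = 0.0177 hours

0.0177 hours


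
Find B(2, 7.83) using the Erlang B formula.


B(N,A) = (A^N/N!) / sum(A^k/k!, k=0..N) with N=2, A=7.83 = 0.7764

0.7764


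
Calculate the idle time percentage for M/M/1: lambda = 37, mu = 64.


Idle fraction = (1 - rho) * 100 = (1 - 37/64) * 100 = 42.2%

42.2%


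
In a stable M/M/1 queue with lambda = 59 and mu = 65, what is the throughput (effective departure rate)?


For a stable queue (lambda < mu), throughput = lambda = 59 per hour

59 per hour


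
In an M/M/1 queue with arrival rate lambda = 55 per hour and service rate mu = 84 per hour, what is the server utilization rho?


rho = lambda/mu = 55/84 = 0.6548

0.6548


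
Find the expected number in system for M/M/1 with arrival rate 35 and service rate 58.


rho = 35/58; L = rho/(1-rho) = 1.52

1.52


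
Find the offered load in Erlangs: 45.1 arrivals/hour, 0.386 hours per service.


Offered load a = lambda * E[S] = 45.1 * 0.386 = 17.41 Erlangs

17.41 Erlangs


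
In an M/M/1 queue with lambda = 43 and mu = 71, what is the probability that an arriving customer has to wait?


P(wait) = rho = lambda/mu = 43/71 = 0.6056

0.6056


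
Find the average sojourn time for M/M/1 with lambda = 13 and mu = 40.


W = 1/(mu - lambda) = 1/(40 - 13) = 0.037 hours

0.037 hours


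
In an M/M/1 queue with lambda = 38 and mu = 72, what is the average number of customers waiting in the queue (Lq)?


rho = 38/72; Lq = rho^2/(1-rho) = 0.59

0.59


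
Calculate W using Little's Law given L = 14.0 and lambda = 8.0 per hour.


W = L / lambda = 14.0 / 8.0 = 1.75 hours

1.75 hours


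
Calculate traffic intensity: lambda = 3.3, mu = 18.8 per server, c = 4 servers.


rho = lambda / (c * mu) = 3.3 / (4 * 18.8) = 0.0439

0.0439


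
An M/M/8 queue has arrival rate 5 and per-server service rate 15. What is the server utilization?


rho = lambda/(c*mu) = 5/(8*15) = 0.0417

0.0417


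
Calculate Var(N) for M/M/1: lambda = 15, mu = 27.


rho = 15/27; Var(N) = rho/(1-rho)^2 = 2.81

2.81


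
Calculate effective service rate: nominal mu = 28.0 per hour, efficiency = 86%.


Effective rate = mu * efficiency = 28.0 * 0.86 = 24.08 per hour

24.08 per hour


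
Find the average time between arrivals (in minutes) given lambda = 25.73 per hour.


Mean interarrival time = 60/lambda = 60/25.73 = 2.33 minutes

2.33 minutes


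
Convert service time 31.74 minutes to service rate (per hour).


mu = 60 / avg_service_time = 60 / 31.74 = 1.89 per hour

1.89 per hour


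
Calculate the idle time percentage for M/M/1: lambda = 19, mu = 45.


Idle fraction = (1 - rho) * 100 = (1 - 19/45) * 100 = 57.8%

57.8%


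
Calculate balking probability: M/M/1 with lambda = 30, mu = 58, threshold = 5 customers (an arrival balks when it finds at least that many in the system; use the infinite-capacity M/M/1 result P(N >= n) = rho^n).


P(N >= 5) = rho^5 = (30/58)^5 = 0.037

0.037


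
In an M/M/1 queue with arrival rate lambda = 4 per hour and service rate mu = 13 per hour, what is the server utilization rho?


rho = lambda/mu = 4/13 = 0.3077

0.3077


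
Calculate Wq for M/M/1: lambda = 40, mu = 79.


rho = 40/79; Wq = rho/(mu - lambda) = 0.013 hours

0.013 hours


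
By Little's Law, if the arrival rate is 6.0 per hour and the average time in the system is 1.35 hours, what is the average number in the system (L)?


L = lambda * W = 6.0 * 1.35 = 8.1

8.1


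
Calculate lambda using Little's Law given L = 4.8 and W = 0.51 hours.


lambda = L / W = 4.8 / 0.51 = 9.41 per hour

9.41 per hour


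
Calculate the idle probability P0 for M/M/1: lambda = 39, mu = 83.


P0 = 1 - rho = 1 - 39/83 = 0.5301

0.5301


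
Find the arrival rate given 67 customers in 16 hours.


lambda = total arrivals / time = 67 / 16 = 4.19 per hour

4.19 per hour


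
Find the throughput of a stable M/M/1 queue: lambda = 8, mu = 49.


For a stable queue (lambda < mu), throughput = lambda = 8 per hour

8 per hour


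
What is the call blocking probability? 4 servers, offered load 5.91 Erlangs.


B(N,A) = (A^N/N!) / sum(A^k/k!, k=0..N) with N=4, A=5.91 = 0.4638

0.4638


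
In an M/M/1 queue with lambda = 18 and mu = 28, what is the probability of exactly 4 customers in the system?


rho = 18/28; P(n) = (1-rho)*rho^n = (1-18/28)*(18/28)^4 = 0.061

0.061


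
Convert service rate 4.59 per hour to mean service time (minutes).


Mean service time = 60/mu = 60/4.59 = 13.07 minutes

13.07 minutes


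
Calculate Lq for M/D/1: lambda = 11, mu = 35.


M/D/1: Lq = rho^2 / (2*(1-rho)) where rho = 11/35; Lq = 0.07

0.07


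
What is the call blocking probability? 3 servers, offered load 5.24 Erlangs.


B(N,A) = (A^N/N!) / sum(A^k/k!, k=0..N) with N=3, A=5.24 = 0.5456

0.5456


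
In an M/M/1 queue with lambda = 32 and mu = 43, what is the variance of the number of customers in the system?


rho = 32/43; Var(N) = rho/(1-rho)^2 = 11.37

11.37


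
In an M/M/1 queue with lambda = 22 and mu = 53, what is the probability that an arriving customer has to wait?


P(wait) = rho = lambda/mu = 22/53 = 0.4151

0.4151


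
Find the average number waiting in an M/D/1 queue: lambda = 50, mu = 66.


M/D/1: Lq = rho^2 / (2*(1-rho)) where rho = 50/66; Lq = 1.18

1.18


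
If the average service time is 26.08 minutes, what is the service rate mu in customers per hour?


mu = 60 / avg_service_time = 60 / 26.08 = 2.3 per hour

2.3 per hour


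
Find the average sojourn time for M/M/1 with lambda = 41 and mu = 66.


W = 1/(mu - lambda) = 1/(66 - 41) = 0.04 hours

0.04 hours


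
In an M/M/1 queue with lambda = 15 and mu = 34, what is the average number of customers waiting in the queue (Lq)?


rho = 15/34; Lq = rho^2/(1-rho) = 0.35

0.35


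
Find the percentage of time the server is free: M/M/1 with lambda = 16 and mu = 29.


Idle fraction = (1 - rho) * 100 = (1 - 16/29) * 100 = 44.8%

44.8%


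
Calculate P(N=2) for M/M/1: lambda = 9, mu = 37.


rho = 9/37; P(n) = (1-rho)*rho^n = (1-9/37)*(9/37)^2 = 0.0448

0.0448


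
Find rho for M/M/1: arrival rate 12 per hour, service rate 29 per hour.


rho = lambda/mu = 12/29 = 0.4138

0.4138


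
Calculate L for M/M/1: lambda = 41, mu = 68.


rho = 41/68; L = rho/(1-rho) = 1.52

1.52


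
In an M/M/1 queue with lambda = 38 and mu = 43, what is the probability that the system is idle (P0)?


P0 = 1 - rho = 1 - 38/43 = 0.1163

0.1163


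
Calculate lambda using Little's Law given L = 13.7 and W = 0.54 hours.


lambda = L / W = 13.7 / 0.54 = 25.37 per hour

25.37 per hour


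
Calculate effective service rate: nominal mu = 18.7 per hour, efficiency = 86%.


Effective rate = mu * efficiency = 18.7 * 0.86 = 16.08 per hour

16.08 per hour


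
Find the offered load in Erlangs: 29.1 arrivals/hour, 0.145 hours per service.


Offered load a = lambda * E[S] = 29.1 * 0.145 = 4.22 Erlangs

4.22 Erlangs


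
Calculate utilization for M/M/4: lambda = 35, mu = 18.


rho = lambda/(c*mu) = 35/(4*18) = 0.4861

0.4861


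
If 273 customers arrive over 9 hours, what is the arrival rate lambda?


lambda = total arrivals / time = 273 / 9 = 30.33 per hour

30.33 per hour


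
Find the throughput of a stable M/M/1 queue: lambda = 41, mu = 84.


For a stable queue (lambda < mu), throughput = lambda = 41 per hour

41 per hour


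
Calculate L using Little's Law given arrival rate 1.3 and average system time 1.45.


L = lambda * W = 1.3 * 1.45 = 1.89

1.89


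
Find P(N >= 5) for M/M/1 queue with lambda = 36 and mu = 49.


P(N >= 5) = rho^5 = (36/49)^5 = 0.2141

0.2141


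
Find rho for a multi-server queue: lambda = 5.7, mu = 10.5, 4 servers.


rho = lambda / (c * mu) = 5.7 / (4 * 10.5) = 0.1357

0.1357


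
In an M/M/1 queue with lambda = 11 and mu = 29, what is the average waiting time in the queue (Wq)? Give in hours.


rho = 11/29; Wq = rho/(mu - lambda) = 0.0211 hours

0.0211 hours


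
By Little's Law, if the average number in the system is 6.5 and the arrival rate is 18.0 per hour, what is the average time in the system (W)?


W = L / lambda = 6.5 / 18.0 = 0.3611 hours

0.3611 hours


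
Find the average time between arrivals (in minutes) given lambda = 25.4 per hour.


Mean interarrival time = 60/lambda = 60/25.4 = 2.36 minutes

2.36 minutes


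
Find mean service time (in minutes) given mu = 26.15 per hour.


Mean service time = 60/mu = 60/26.15 = 2.29 minutes

2.29 minutes


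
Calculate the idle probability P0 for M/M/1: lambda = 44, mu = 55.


P0 = 1 - rho = 1 - 44/55 = 0.2

0.2


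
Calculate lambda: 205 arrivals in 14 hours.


lambda = total arrivals / time = 205 / 14 = 14.64 per hour

14.64 per hour


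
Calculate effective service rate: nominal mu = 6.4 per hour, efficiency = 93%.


Effective rate = mu * efficiency = 6.4 * 0.93 = 5.95 per hour

5.95 per hour


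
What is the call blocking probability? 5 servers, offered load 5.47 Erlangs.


B(N,A) = (A^N/N!) / sum(A^k/k!, k=0..N) with N=5, A=5.47 = 0.3218

0.3218


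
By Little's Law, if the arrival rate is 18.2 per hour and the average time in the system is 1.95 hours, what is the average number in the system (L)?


L = lambda * W = 18.2 * 1.95 = 35.49

35.49


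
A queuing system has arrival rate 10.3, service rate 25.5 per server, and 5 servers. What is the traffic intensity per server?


rho = lambda / (c * mu) = 10.3 / (5 * 25.5) = 0.0808

0.0808


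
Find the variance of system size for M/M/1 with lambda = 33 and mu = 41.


rho = 33/41; Var(N) = rho/(1-rho)^2 = 21.14

21.14


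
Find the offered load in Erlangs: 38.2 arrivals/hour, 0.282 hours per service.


Offered load a = lambda * E[S] = 38.2 * 0.282 = 10.77 Erlangs

10.77 Erlangs


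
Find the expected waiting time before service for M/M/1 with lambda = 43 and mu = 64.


rho = 43/64; Wq = rho/(mu - lambda) = 0.032 hours

0.032 hours


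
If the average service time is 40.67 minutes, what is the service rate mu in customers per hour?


mu = 60 / avg_service_time = 60 / 40.67 = 1.48 per hour

1.48 per hour


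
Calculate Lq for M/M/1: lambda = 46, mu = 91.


rho = 46/91; Lq = rho^2/(1-rho) = 0.52

0.52


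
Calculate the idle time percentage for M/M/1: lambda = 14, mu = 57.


Idle fraction = (1 - rho) * 100 = (1 - 14/57) * 100 = 75.4%

75.4%


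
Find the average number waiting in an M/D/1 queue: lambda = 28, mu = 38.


M/D/1: Lq = rho^2 / (2*(1-rho)) where rho = 28/38; Lq = 1.03

1.03


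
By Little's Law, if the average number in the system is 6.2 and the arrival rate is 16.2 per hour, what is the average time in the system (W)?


W = L / lambda = 6.2 / 16.2 = 0.3827 hours

0.3827 hours


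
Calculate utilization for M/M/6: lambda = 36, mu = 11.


rho = lambda/(c*mu) = 36/(6*11) = 0.5455

0.5455


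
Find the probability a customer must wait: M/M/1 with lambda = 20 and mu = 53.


P(wait) = rho = lambda/mu = 20/53 = 0.3774

0.3774


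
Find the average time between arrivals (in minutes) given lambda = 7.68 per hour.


Mean interarrival time = 60/lambda = 60/7.68 = 7.81 minutes

7.81 minutes


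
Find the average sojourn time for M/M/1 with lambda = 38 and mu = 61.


W = 1/(mu - lambda) = 1/(61 - 38) = 0.0435 hours

0.0435 hours


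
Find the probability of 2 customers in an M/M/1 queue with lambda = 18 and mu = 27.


rho = 18/27; P(n) = (1-rho)*rho^n = (1-18/27)*(18/27)^2 = 0.1481

0.1481


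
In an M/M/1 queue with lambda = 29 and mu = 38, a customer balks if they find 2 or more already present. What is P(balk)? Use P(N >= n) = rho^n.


P(N >= 2) = rho^2 = (29/38)^2 = 0.5824

0.5824


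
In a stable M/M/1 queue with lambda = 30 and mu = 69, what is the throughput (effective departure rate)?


For a stable queue (lambda < mu), throughput = lambda = 30 per hour

30 per hour


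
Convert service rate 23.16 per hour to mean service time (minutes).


Mean service time = 60/mu = 60/23.16 = 2.59 minutes

2.59 minutes


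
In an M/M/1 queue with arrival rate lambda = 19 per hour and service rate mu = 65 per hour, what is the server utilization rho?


rho = lambda/mu = 19/65 = 0.2923

0.2923


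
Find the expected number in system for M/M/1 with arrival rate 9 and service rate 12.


rho = 9/12; L = rho/(1-rho) = 3.0

3.0


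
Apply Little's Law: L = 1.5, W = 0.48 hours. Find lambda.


lambda = L / W = 1.5 / 0.48 = 3.13 per hour

3.13 per hour


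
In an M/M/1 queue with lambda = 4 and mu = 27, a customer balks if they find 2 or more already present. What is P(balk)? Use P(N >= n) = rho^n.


P(N >= 2) = rho^2 = (4/27)^2 = 0.0219

0.0219


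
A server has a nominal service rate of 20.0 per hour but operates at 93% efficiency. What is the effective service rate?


Effective rate = mu * efficiency = 20.0 * 0.93 = 18.6 per hour

18.6 per hour


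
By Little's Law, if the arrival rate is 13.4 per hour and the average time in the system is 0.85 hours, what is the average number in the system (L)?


L = lambda * W = 13.4 * 0.85 = 11.39

11.39


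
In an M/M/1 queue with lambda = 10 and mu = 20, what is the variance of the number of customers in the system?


rho = 10/20; Var(N) = rho/(1-rho)^2 = 2.0

2.0


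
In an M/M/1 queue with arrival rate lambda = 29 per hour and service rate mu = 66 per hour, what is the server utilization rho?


rho = lambda/mu = 29/66 = 0.4394

0.4394


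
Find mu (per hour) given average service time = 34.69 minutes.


mu = 60 / avg_service_time = 60 / 34.69 = 1.73 per hour

1.73 per hour


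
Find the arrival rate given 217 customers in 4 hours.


lambda = total arrivals / time = 217 / 4 = 54.25 per hour

54.25 per hour


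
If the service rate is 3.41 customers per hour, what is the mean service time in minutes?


Mean service time = 60/mu = 60/3.41 = 17.6 minutes

17.6 minutes


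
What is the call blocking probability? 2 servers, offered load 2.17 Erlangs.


B(N,A) = (A^N/N!) / sum(A^k/k!, k=0..N) with N=2, A=2.17 = 0.4262

0.4262


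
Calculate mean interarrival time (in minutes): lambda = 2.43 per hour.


Mean interarrival time = 60/lambda = 60/2.43 = 24.69 minutes

24.69 minutes


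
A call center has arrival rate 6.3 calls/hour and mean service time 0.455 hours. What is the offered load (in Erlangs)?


Offered load a = lambda * E[S] = 6.3 * 0.455 = 2.87 Erlangs

2.87 Erlangs


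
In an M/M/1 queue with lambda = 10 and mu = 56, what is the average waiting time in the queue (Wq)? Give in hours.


rho = 10/56; Wq = rho/(mu - lambda) = 0.0039 hours

0.0039 hours


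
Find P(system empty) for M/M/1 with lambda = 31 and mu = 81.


P0 = 1 - rho = 1 - 31/81 = 0.6173

0.6173


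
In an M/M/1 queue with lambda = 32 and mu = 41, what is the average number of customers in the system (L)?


rho = 32/41; L = rho/(1-rho) = 3.56

3.56


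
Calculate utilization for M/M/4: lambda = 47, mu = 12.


rho = lambda/(c*mu) = 47/(4*12) = 0.9792

0.9792


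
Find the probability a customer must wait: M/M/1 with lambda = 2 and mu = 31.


P(wait) = rho = lambda/mu = 2/31 = 0.0645

0.0645


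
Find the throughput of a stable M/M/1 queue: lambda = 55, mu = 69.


For a stable queue (lambda < mu), throughput = lambda = 55 per hour

55 per hour


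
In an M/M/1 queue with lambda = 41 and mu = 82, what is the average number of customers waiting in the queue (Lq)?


rho = 41/82; Lq = rho^2/(1-rho) = 0.5

0.5


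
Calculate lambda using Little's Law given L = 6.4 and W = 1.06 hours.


lambda = L / W = 6.4 / 1.06 = 6.04 per hour

6.04 per hour


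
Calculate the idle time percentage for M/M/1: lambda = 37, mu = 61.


Idle fraction = (1 - rho) * 100 = (1 - 37/61) * 100 = 39.3%

39.3%


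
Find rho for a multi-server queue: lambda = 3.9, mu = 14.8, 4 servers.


rho = lambda / (c * mu) = 3.9 / (4 * 14.8) = 0.0659

0.0659


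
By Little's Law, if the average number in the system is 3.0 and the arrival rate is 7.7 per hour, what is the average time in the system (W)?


W = L / lambda = 3.0 / 7.7 = 0.3896 hours

0.3896 hours


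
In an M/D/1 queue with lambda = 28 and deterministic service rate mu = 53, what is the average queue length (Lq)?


M/D/1: Lq = rho^2 / (2*(1-rho)) where rho = 28/53; Lq = 0.3

0.3


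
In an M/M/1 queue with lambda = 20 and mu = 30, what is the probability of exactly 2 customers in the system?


rho = 20/30; P(n) = (1-rho)*rho^n = (1-20/30)*(20/30)^2 = 0.1481

0.1481


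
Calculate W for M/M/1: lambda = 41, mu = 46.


W = 1/(mu - lambda) = 1/(46 - 41) = 0.2 hours

0.2 hours


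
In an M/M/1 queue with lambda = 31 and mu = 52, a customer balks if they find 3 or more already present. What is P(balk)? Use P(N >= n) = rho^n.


P(N >= 3) = rho^3 = (31/52)^3 = 0.2119

0.2119


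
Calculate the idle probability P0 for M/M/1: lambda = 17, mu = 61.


P0 = 1 - rho = 1 - 17/61 = 0.7213

0.7213


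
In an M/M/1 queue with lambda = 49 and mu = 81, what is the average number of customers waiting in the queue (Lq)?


rho = 49/81; Lq = rho^2/(1-rho) = 0.93

0.93


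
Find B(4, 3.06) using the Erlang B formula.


B(N,A) = (A^N/N!) / sum(A^k/k!, k=0..N) with N=4, A=3.06 = 0.2128

0.2128


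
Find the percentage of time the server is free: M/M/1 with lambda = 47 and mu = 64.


Idle fraction = (1 - rho) * 100 = (1 - 47/64) * 100 = 26.6%

26.6%


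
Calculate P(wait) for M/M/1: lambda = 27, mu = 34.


P(wait) = rho = lambda/mu = 27/34 = 0.7941

0.7941


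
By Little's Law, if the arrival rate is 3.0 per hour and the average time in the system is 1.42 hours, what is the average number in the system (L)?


L = lambda * W = 3.0 * 1.42 = 4.26

4.26


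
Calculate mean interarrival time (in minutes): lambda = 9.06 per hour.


Mean interarrival time = 60/lambda = 60/9.06 = 6.62 minutes

6.62 minutes


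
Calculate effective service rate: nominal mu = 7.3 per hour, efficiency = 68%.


Effective rate = mu * efficiency = 7.3 * 0.68 = 4.96 per hour

4.96 per hour


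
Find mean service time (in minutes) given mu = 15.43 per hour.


Mean service time = 60/mu = 60/15.43 = 3.89 minutes

3.89 minutes


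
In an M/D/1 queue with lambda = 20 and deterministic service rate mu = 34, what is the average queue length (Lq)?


M/D/1: Lq = rho^2 / (2*(1-rho)) where rho = 20/34; Lq = 0.42

0.42


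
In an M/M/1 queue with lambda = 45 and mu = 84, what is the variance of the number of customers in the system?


rho = 45/84; Var(N) = rho/(1-rho)^2 = 2.49

2.49


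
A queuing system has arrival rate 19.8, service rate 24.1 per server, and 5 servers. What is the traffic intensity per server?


rho = lambda / (c * mu) = 19.8 / (5 * 24.1) = 0.1643

0.1643


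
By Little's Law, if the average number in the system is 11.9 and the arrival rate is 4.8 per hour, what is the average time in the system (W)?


W = L / lambda = 11.9 / 4.8 = 2.4792 hours

2.4792 hours


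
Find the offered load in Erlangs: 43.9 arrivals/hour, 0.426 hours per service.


Offered load a = lambda * E[S] = 43.9 * 0.426 = 18.7 Erlangs

18.7 Erlangs


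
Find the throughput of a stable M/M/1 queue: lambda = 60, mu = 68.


For a stable queue (lambda < mu), throughput = lambda = 60 per hour

60 per hour


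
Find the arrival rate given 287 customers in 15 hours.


lambda = total arrivals / time = 287 / 15 = 19.13 per hour

19.13 per hour


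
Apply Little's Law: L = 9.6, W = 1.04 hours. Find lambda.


lambda = L / W = 9.6 / 1.04 = 9.23 per hour

9.23 per hour


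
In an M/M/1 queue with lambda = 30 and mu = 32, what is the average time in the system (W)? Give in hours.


W = 1/(mu - lambda) = 1/(32 - 30) = 0.5 hours

0.5 hours


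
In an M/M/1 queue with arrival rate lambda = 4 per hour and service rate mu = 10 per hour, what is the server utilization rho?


rho = lambda/mu = 4/10 = 0.4

0.4


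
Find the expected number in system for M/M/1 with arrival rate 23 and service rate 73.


rho = 23/73; L = rho/(1-rho) = 0.46

0.46


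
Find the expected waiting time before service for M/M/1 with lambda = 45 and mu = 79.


rho = 45/79; Wq = rho/(mu - lambda) = 0.0168 hours

0.0168 hours


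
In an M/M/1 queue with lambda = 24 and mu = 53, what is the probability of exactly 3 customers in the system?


rho = 24/53; P(n) = (1-rho)*rho^n = (1-24/53)*(24/53)^3 = 0.0508

0.0508


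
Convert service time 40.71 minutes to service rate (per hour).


mu = 60 / avg_service_time = 60 / 40.71 = 1.47 per hour

1.47 per hour


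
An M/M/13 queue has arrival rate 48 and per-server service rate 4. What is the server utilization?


rho = lambda/(c*mu) = 48/(13*4) = 0.9231

0.9231


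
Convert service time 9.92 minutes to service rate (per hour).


mu = 60 / avg_service_time = 60 / 9.92 = 6.05 per hour

6.05 per hour


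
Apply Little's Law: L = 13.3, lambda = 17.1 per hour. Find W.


W = L / lambda = 13.3 / 17.1 = 0.7778 hours

0.7778 hours


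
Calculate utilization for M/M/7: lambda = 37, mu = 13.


rho = lambda/(c*mu) = 37/(7*13) = 0.4066

0.4066


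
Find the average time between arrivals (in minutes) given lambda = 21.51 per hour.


Mean interarrival time = 60/lambda = 60/21.51 = 2.79 minutes

2.79 minutes


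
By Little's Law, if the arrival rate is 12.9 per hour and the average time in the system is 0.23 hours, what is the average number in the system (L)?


L = lambda * W = 12.9 * 0.23 = 2.97

2.97


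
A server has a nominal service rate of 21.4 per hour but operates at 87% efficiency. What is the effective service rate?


Effective rate = mu * efficiency = 21.4 * 0.87 = 18.62 per hour

18.62 per hour


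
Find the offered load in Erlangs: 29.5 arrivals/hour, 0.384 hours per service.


Offered load a = lambda * E[S] = 29.5 * 0.384 = 11.33 Erlangs

11.33 Erlangs


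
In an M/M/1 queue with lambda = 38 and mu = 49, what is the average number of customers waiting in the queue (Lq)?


rho = 38/49; Lq = rho^2/(1-rho) = 2.68

2.68


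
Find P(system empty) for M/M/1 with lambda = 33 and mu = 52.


P0 = 1 - rho = 1 - 33/52 = 0.3654

0.3654


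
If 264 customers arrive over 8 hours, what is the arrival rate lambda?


lambda = total arrivals / time = 264 / 8 = 33.0 per hour

33.0 per hour


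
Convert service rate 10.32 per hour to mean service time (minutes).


Mean service time = 60/mu = 60/10.32 = 5.81 minutes

5.81 minutes


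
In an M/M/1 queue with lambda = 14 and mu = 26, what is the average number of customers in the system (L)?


rho = 14/26; L = rho/(1-rho) = 1.17

1.17


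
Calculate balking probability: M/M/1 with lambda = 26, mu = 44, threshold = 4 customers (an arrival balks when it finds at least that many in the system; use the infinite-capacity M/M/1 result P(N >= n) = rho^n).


P(N >= 4) = rho^4 = (26/44)^4 = 0.1219

0.1219


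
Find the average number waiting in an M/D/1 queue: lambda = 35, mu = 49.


M/D/1: Lq = rho^2 / (2*(1-rho)) where rho = 35/49; Lq = 0.89

0.89


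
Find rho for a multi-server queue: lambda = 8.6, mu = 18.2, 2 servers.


rho = lambda / (c * mu) = 8.6 / (2 * 18.2) = 0.2363

0.2363


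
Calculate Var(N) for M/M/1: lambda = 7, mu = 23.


rho = 7/23; Var(N) = rho/(1-rho)^2 = 0.63

0.63


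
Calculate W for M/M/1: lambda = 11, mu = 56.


W = 1/(mu - lambda) = 1/(56 - 11) = 0.0222 hours

0.0222 hours


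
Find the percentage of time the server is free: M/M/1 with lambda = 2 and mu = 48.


Idle fraction = (1 - rho) * 100 = (1 - 2/48) * 100 = 95.8%

95.8%


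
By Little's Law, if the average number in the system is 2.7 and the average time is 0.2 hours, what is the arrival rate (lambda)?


lambda = L / W = 2.7 / 0.2 = 13.5 per hour

13.5 per hour


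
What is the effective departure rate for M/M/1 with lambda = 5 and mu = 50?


For a stable queue (lambda < mu), throughput = lambda = 5 per hour

5 per hour


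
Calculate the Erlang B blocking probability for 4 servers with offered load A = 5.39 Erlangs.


B(N,A) = (A^N/N!) / sum(A^k/k!, k=0..N) with N=4, A=5.39 = 0.4279

0.4279


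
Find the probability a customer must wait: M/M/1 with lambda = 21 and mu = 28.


P(wait) = rho = lambda/mu = 21/28 = 0.75

0.75


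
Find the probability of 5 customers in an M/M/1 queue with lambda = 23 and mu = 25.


rho = 23/25; P(n) = (1-rho)*rho^n = (1-23/25)*(23/25)^5 = 0.0527

0.0527


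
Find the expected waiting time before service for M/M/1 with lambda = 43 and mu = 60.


rho = 43/60; Wq = rho/(mu - lambda) = 0.0422 hours

0.0422 hours


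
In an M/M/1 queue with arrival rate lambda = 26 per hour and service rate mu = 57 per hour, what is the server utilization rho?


rho = lambda/mu = 26/57 = 0.4561

0.4561


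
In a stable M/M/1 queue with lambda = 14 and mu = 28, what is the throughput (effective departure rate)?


For a stable queue (lambda < mu), throughput = lambda = 14 per hour

14 per hour


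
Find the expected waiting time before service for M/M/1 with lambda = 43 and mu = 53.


rho = 43/53; Wq = rho/(mu - lambda) = 0.0811 hours

0.0811 hours


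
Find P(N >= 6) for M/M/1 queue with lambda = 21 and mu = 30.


P(N >= 6) = rho^6 = (21/30)^6 = 0.1176

0.1176


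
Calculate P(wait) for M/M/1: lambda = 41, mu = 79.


P(wait) = rho = lambda/mu = 41/79 = 0.519

0.519


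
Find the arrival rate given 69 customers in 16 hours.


lambda = total arrivals / time = 69 / 16 = 4.31 per hour

4.31 per hour


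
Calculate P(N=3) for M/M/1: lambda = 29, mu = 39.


rho = 29/39; P(n) = (1-rho)*rho^n = (1-29/39)*(29/39)^3 = 0.1054

0.1054


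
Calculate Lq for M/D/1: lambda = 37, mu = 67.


M/D/1: Lq = rho^2 / (2*(1-rho)) where rho = 37/67; Lq = 0.34

0.34


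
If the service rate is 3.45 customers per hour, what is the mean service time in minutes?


Mean service time = 60/mu = 60/3.45 = 17.39 minutes

17.39 minutes


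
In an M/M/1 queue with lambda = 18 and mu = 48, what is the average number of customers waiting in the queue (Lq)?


rho = 18/48; Lq = rho^2/(1-rho) = 0.23

0.23


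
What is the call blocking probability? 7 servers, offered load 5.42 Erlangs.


B(N,A) = (A^N/N!) / sum(A^k/k!, k=0..N) with N=7, A=5.42 = 0.1473

0.1473


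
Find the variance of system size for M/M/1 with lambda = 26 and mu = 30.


rho = 26/30; Var(N) = rho/(1-rho)^2 = 48.75

48.75


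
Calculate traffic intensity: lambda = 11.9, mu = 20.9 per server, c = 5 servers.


rho = lambda / (c * mu) = 11.9 / (5 * 20.9) = 0.1139

0.1139


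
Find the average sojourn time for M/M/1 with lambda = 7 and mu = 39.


W = 1/(mu - lambda) = 1/(39 - 7) = 0.0313 hours

0.0313 hours


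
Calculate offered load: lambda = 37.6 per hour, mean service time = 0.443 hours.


Offered load a = lambda * E[S] = 37.6 * 0.443 = 16.66 Erlangs

16.66 Erlangs


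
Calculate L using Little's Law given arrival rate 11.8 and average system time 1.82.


L = lambda * W = 11.8 * 1.82 = 21.48

21.48


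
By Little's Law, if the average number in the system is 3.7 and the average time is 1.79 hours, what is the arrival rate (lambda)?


lambda = L / W = 3.7 / 1.79 = 2.07 per hour

2.07 per hour


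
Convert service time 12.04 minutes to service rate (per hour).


mu = 60 / avg_service_time = 60 / 12.04 = 4.98 per hour

4.98 per hour


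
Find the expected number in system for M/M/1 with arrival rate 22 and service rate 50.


rho = 22/50; L = rho/(1-rho) = 0.79

0.79


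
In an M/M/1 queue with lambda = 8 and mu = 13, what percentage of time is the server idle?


Idle fraction = (1 - rho) * 100 = (1 - 8/13) * 100 = 38.5%

38.5%


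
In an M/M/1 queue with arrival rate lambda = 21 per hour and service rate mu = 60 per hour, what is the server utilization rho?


rho = lambda/mu = 21/60 = 0.35

0.35


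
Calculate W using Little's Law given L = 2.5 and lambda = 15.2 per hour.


W = L / lambda = 2.5 / 15.2 = 0.1645 hours

0.1645 hours


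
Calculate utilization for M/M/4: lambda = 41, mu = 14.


rho = lambda/(c*mu) = 41/(4*14) = 0.7321

0.7321


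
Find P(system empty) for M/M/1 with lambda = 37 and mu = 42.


P0 = 1 - rho = 1 - 37/42 = 0.119

0.119


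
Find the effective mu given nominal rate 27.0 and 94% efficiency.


Effective rate = mu * efficiency = 27.0 * 0.94 = 25.38 per hour

25.38 per hour
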